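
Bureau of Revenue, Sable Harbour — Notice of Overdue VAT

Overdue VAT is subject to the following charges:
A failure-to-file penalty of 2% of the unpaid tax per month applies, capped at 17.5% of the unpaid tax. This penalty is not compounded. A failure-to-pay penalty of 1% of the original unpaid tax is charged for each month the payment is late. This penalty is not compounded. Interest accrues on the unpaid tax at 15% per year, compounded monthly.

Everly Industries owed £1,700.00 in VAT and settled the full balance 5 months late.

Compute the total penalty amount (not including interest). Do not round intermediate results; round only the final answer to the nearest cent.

Failure-to-file: 5 × 2% × £1,700.00 = £170.00 (under the 17.5% cap)
Failure-to-pay penalty: 5 × 1% × £1,700.00 = £85.00
Total penalty = £170.00 + £85.00 = £255.00

£255.00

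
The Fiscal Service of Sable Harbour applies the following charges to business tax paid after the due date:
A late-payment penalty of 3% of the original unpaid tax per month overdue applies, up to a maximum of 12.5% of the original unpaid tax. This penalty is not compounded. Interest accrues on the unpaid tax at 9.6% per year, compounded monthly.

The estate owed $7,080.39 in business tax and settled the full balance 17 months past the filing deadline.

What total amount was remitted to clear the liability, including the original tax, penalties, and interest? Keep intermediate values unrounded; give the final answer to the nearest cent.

$8,992.54

Penalty (uncapped): 17 × 3% × $7,080.39 = $3,611.00…; cap = 12.5% × $7,080.39 = $885.05… → penalty = $885.05…
Interest (9.6%/yr ÷ 12 = 0.8%/month): $7,080.39 × ((1 + 0.008)^17 − 1) = $1,027.0963…
Total = $7,080.39 + $885.0488… + $1,027.0963… = $8,992.54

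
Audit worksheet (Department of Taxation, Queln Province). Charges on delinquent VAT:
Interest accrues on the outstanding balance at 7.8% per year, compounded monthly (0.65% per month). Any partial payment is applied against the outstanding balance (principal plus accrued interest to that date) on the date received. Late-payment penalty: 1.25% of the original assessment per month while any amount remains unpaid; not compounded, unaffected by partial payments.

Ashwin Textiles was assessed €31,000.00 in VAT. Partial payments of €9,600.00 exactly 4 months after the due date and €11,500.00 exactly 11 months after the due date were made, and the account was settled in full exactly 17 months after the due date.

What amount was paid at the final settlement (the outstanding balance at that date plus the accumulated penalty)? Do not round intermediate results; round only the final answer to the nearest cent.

€18,797.59

Balance at month 4: €31,000.0000 × (1 + 0.0065)^4 = €31,813.8926…
After €9,600.00 payment: €31,813.8926… − €9,600.00 = €22,213.8926…
Balance at month 11: €22,213.8926… × (1 + 0.0065)^7 = €23,244.5489…
After €11,500.00 payment: €23,244.5489… − €11,500.00 = €11,744.5489…
Balance at month 17: €11,744.5489… × (1 + 0.0065)^6 = €12,210.0942…
Penalty: 17 × 1.25% × €31,000.00 = €6,587.50
Final settlement = outstanding balance + penalty = €12,210.0942… + €6,587.50 = €18,797.59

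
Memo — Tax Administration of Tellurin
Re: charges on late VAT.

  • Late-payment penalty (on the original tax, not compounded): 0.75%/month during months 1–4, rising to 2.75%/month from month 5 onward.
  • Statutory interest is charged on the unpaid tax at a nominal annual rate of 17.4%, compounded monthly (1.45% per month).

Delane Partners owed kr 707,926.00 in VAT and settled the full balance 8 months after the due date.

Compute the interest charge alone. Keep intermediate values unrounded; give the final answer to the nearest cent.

kr 86,410.05

Interest: kr 707,926.00 × ((1 + 0.0145)^8 − 1) = kr 707,926.00 × 0.1220609… = kr 86,410.0518…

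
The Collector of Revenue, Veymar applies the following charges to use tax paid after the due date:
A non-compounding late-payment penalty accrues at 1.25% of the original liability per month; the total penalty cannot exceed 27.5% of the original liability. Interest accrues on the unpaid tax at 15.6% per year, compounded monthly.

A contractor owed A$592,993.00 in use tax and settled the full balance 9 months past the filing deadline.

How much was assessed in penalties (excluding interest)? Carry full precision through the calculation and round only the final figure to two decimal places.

Penalty: 9 × 1.25% × A$592,993.00 = A$66,711.71… (below the 27.5% cap of A$163,073.08…)

A$66,711.71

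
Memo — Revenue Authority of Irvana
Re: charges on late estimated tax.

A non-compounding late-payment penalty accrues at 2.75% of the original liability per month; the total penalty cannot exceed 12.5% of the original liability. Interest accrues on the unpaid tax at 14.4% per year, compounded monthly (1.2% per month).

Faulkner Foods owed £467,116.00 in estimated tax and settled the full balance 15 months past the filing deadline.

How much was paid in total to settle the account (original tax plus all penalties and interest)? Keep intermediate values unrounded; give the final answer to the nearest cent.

£617,030.02

Penalty (uncapped): 15 × 2.75% × £467,116.00 = £192,685.35; cap = 12.5% × £467,116.00 = £58,389.50 → penalty = £58,389.50
Interest: £467,116.00 × ((1 + 0.012)^15 − 1) = £467,116.00 × 0.1959353… = £91,524.5169…
Total = £467,116.00 + £58,389.5000 + £91,524.5169… = £617,030.02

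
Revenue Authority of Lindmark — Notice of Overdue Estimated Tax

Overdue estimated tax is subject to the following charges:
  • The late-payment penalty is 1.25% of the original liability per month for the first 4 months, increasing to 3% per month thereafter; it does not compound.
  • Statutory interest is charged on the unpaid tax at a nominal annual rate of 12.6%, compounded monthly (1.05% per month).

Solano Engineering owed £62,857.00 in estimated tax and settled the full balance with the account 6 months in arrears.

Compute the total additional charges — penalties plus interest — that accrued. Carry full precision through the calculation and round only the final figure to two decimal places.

£10,979.68

Penalty, months 1–4: 4 × 1.25% × £62,857.00 = £3,142.85
Penalty, months 5–6: 2 × 3% × £62,857.00 = £3,771.42
Interest: £62,857.00 × ((1 + 0.0105)^6 − 1) = £62,857.00 × 0.0646771… = £4,065.4076…
Penalties + interest = £6,914.2700 + £4,065.4076… = £10,979.68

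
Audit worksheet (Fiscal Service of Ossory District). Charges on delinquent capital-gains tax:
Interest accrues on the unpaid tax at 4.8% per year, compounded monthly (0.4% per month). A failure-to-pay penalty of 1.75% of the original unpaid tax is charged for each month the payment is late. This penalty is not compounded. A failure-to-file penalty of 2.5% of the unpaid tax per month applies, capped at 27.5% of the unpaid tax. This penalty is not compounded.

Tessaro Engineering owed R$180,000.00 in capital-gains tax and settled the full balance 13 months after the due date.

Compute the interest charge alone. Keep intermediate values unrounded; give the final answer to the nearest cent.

Interest: R$180,000.00 × ((1 + 0.004)^13 − 1) = R$180,000.00 × 0.0532665… = R$9,587.9679…

R$9,587.97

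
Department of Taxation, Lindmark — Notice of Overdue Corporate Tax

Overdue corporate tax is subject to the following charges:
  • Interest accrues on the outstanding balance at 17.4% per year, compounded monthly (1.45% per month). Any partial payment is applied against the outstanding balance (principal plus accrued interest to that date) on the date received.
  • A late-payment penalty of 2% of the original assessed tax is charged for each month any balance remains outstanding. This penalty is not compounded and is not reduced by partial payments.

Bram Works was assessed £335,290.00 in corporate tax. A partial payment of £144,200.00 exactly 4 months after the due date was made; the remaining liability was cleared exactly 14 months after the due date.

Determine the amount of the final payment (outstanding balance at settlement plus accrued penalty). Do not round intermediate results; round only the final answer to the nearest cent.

Balance at month 4: £335,290.0000 × (1 + 0.0145)^4 = £355,163.8919…
After £144,200.00 payment: £355,163.8919… − £144,200.00 = £210,963.8919…
Balance at month 14: £210,963.8919… × (1 + 0.0145)^10 = £243,628.8091…
Penalty: 14 × 2% × £335,290.00 = £93,881.20
Final settlement = outstanding balance + penalty = £243,628.8091… + £93,881.20 = £337,510.01

£337,510.01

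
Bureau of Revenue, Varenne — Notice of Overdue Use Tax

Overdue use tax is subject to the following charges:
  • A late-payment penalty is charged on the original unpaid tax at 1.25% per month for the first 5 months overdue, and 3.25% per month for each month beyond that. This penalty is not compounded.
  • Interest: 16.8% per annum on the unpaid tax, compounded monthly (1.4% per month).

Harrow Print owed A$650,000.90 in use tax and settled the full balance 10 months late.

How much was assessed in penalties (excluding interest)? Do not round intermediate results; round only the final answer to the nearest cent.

Penalty, months 1–5: 5 × 1.25% × A$650,000.90 = A$40,625.06…
Penalty, months 6–10: 5 × 3.25% × A$650,000.90 = A$105,625.15…
Total penalty = A$40,625.06… + A$105,625.15… = A$146,250.20

A$146,250.20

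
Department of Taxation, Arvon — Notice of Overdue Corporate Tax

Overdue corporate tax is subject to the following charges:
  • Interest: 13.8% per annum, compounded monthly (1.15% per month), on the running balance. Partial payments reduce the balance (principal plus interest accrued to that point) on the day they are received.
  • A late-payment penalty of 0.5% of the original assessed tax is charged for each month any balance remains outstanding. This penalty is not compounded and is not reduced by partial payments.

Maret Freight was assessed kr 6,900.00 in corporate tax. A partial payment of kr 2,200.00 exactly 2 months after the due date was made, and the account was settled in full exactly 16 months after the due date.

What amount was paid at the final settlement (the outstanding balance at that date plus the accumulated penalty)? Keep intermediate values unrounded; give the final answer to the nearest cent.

Balance at month 2: kr 6,900.0000 × (1 + 0.0115)^2 = kr 7,059.6125…
After kr 2,200.00 payment: kr 7,059.6125… − kr 2,200.00 = kr 4,859.6125…
Balance at month 16: kr 4,859.6125… × (1 + 0.0115)^14 = kr 5,703.2717…
Penalty: 16 × 0.5% × kr 6,900.00 = kr 552.00
Final settlement = outstanding balance + penalty = kr 5,703.2717… + kr 552.00 = kr 6,255.27

kr 6,255.27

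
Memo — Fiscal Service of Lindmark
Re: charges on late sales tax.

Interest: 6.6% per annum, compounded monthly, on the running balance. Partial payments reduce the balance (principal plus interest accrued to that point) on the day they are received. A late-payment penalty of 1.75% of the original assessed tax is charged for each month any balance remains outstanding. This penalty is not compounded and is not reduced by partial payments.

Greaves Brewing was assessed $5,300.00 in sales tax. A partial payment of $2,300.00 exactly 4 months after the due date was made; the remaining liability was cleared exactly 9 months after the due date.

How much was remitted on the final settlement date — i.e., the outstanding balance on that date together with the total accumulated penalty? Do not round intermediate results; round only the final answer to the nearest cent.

$4,039.00

Monthly rate = 6.6% ÷ 12 = 0.55%
Balance at month 4: $5,300.0000 × (1 + 0.0055)^4 = $5,417.5655…
After $2,300.00 payment: $5,417.5655… − $2,300.00 = $3,117.5655…
Balance at month 9: $3,117.5655… × (1 + 0.0055)^5 = $3,204.2468…
Penalty: 9 × 1.75% × $5,300.00 = $834.75
Final settlement = outstanding balance + penalty = $3,204.2468… + $834.75 = $4,039.00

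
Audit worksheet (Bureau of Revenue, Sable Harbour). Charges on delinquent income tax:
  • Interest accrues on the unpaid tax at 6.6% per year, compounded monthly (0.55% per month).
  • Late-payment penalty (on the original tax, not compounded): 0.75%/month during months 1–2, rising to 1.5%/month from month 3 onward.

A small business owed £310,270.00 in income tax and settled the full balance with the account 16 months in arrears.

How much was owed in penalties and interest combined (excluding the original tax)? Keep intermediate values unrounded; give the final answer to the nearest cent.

Penalty, months 1–2: 2 × 0.75% × £310,270.00 = £4,654.05
Penalty, months 3–16: 14 × 1.5% × £310,270.00 = £65,156.70
Interest: £310,270.00 × ((1 + 0.0055)^16 − 1) = £310,270.00 × 0.0917249… = £28,459.4716…
Penalties + interest = £69,810.7500 + £28,459.4716… = £98,270.22

£98,270.22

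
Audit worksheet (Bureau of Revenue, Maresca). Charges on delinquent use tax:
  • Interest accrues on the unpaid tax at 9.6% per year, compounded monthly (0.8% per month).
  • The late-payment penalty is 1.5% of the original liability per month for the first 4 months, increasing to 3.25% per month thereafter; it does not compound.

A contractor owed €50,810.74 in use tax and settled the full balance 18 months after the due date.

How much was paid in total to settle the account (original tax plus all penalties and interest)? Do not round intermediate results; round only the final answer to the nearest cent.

€84,814.44

Penalty, months 1–4: 4 × 1.5% × €50,810.74 = €3,048.64…
Penalty, months 5–18: 14 × 3.25% × €50,810.74 = €23,118.89…
Interest: €50,810.74 × ((1 + 0.008)^18 − 1) = €50,810.74 × 0.1542226… = €7,836.1650…
Total = €50,810.74 + €26,167.5311 + €7,836.1650… = €84,814.44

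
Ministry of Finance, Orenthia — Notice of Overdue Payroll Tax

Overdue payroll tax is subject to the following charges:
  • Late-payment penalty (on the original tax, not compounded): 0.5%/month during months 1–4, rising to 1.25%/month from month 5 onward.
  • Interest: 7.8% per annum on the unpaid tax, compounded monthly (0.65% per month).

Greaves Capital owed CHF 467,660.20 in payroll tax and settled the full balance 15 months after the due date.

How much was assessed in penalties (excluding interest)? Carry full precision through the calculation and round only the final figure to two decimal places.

CHF 73,656.48

Penalty, months 1–4: 4 × 0.5% × CHF 467,660.20 = CHF 9,353.20…
Penalty, months 5–15: 11 × 1.25% × CHF 467,660.20 = CHF 64,303.28…
Total penalty = CHF 9,353.20… + CHF 64,303.28… = CHF 73,656.48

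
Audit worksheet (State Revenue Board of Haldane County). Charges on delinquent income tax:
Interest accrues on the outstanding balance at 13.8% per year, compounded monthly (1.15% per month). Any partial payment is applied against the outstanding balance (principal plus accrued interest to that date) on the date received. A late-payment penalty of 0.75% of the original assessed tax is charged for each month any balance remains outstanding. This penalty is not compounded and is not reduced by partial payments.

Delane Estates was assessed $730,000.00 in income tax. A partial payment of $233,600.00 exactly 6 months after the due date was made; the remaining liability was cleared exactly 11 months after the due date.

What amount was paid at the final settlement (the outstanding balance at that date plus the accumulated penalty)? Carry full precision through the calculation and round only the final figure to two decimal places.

Balance at month 6: $730,000.0000 × (1 + 0.0115)^6 = $781,840.5347…
After $233,600.00 payment: $781,840.5347… − $233,600.00 = $548,240.5347…
Balance at month 11: $548,240.5347… × (1 + 0.0115)^5 = $580,497.7996…
Penalty: 11 × 0.75% × $730,000.00 = $60,225.00
Final settlement = outstanding balance + penalty = $580,497.7996… + $60,225.00 = $640,722.80

$640,722.80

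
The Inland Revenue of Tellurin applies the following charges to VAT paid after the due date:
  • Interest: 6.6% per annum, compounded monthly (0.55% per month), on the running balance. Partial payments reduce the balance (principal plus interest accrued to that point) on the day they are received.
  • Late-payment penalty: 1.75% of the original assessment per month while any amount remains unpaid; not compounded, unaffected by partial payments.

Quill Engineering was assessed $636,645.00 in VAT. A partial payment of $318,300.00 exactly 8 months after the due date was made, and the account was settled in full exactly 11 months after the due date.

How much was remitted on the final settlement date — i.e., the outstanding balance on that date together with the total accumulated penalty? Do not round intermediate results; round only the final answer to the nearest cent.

$475,212.19

Balance at month 8: $636,645.0000 × (1 + 0.0055)^8 = $665,202.5909…
After $318,300.00 payment: $665,202.5909… − $318,300.00 = $346,902.5909…
Balance at month 11: $346,902.5909… × (1 + 0.0055)^3 = $352,658.0228…
Penalty: 11 × 1.75% × $636,645.00 = $122,554.16…
Final settlement = outstanding balance + penalty = $352,658.0228… + $122,554.16… = $475,212.19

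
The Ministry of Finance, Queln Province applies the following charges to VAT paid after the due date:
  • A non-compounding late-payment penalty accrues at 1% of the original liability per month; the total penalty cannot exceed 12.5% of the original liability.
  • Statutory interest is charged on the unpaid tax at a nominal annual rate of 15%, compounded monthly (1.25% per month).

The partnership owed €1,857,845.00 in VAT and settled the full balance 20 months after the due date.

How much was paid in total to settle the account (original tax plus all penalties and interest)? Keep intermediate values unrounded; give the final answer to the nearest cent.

€2,614,057.09

Penalty (uncapped): 20 × 1% × €1,857,845.00 = €371,569.00; cap = 12.5% × €1,857,845.00 = €232,230.63… → penalty = €232,230.63…
Interest: €1,857,845.00 × ((1 + 0.0125)^20 − 1) = €1,857,845.00 × 0.2820372… = €523,981.4607…
Total = €1,857,845.00 + €232,230.6250 + €523,981.4607… = €2,614,057.09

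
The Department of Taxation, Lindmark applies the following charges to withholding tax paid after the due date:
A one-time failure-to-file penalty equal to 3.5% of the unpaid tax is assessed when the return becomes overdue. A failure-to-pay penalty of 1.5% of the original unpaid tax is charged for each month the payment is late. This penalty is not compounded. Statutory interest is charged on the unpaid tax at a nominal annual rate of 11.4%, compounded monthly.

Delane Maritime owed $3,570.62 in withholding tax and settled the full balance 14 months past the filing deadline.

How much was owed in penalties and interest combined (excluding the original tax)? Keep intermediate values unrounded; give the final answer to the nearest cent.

Failure-to-file penalty: 3.5% × $3,570.62 = $124.97…
Failure-to-pay penalty: 14 × 1.5% × $3,570.62 = $749.83…
Interest (11.4%/yr ÷ 12 = 0.95%/month): $3,570.62 × ((1 + 0.0095)^14 − 1) = $505.3611…
Penalties + interest = $874.8019 + $505.3611… = $1,380.16

$1,380.16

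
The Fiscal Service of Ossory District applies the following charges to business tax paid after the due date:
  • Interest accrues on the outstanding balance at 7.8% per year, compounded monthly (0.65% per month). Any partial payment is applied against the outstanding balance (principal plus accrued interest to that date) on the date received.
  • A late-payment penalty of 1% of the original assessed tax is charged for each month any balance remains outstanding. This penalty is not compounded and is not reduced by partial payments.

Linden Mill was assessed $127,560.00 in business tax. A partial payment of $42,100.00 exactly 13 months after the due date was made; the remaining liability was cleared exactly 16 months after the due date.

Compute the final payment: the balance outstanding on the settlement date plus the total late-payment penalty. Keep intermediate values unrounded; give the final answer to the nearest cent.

Balance at month 13: $127,560.0000 × (1 + 0.0065)^13 = $138,769.3776…
After $42,100.00 payment: $138,769.3776… − $42,100.00 = $96,669.3776…
Balance at month 16: $96,669.3776… × (1 + 0.0065)^3 = $98,566.7099…
Penalty: 16 × 1% × $127,560.00 = $20,409.60
Final settlement = outstanding balance + penalty = $98,566.7099… + $20,409.60 = $118,976.31

$118,976.31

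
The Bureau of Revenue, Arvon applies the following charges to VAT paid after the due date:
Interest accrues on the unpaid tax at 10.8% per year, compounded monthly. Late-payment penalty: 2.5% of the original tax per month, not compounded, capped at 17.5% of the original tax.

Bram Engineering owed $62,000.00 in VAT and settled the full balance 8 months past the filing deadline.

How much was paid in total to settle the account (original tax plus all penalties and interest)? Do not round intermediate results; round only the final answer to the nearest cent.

$77,457.18

Penalty (uncapped): 8 × 2.5% × $62,000.00 = $12,400.00; cap = 17.5% × $62,000.00 = $10,850.00 → penalty = $10,850.00
Interest (10.8%/yr ÷ 12 = 0.9%/month): $62,000.00 × ((1 + 0.009)^8 − 1) = $4,607.1758…
Total = $62,000.00 + $10,850.0000 + $4,607.1758… = $77,457.18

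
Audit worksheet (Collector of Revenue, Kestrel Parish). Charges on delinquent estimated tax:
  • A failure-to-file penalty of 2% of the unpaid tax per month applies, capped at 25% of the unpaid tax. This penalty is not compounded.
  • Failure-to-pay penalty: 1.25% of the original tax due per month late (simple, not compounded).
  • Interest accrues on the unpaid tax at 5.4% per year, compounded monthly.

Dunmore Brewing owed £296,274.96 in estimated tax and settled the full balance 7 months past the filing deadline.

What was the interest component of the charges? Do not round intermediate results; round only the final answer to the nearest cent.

Interest (5.4%/yr ÷ 12 = 0.45%/month): £296,274.96 × ((1 + 0.0045)^7 − 1) = £9,459.6014…

£9,459.60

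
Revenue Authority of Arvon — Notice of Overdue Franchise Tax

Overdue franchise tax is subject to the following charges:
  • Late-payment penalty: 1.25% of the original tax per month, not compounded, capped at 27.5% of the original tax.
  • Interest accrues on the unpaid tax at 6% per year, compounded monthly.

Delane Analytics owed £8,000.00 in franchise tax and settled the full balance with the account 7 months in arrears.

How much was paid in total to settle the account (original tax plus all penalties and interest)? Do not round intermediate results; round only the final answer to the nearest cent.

£8,984.24

Penalty: 7 × 1.25% × £8,000.00 = £700.00 (below the 27.5% cap of £2,200.00)
Interest (6%/yr ÷ 12 = 0.5%/month): £8,000.00 × ((1 + 0.005)^7 − 1) = £284.2352…
Total = £8,000.00 + £700.0000 + £284.2352… = £8,984.24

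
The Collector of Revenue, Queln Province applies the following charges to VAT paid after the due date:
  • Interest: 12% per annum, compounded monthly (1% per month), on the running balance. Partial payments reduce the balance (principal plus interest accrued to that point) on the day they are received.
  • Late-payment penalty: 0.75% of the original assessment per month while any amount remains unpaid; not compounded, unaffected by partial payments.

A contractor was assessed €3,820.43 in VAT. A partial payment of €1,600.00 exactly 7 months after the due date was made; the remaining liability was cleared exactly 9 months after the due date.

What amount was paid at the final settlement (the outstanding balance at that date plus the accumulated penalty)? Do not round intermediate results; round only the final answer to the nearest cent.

Balance at month 7: €3,820.4300 × (1 + 0.01)^7 = €4,096.0181…
After €1,600.00 payment: €4,096.0181… − €1,600.00 = €2,496.0181…
Balance at month 9: €2,496.0181… × (1 + 0.01)^2 = €2,546.1880…
Penalty: 9 × 0.75% × €3,820.43 = €257.88…
Final settlement = outstanding balance + penalty = €2,546.1880… + €257.88… = €2,804.07

€2,804.07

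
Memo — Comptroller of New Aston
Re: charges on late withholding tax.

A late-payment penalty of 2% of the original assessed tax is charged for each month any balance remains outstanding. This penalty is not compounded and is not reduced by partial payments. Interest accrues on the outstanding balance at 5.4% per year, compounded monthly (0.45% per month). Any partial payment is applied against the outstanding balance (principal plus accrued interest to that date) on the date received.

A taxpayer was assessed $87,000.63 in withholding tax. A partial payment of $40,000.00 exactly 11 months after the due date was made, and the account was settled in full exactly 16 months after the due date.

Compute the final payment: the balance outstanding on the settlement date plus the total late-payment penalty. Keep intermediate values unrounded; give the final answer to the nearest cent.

$80,412.66

Balance at month 11: $87,000.6300 × (1 + 0.0045)^11 = $91,405.3781…
After $40,000.00 payment: $91,405.3781… − $40,000.00 = $51,405.3781…
Balance at month 16: $51,405.3781… × (1 + 0.0045)^5 = $52,572.4556…
Penalty: 16 × 2% × $87,000.63 = $27,840.20…
Final settlement = outstanding balance + penalty = $52,572.4556… + $27,840.20… = $80,412.66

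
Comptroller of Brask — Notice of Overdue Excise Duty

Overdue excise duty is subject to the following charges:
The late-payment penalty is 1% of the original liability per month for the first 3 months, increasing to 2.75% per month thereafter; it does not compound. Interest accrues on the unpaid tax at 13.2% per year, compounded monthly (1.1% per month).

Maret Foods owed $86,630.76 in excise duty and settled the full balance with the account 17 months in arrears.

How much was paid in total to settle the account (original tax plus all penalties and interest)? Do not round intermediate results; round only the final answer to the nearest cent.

Penalty, months 1–3: 3 × 1% × $86,630.76 = $2,598.92…
Penalty, months 4–17: 14 × 2.75% × $86,630.76 = $33,352.84…
Interest: $86,630.76 × ((1 + 0.011)^17 − 1) = $86,630.76 × 0.2043969… = $17,707.0626…
Total = $86,630.76 + $35,951.7654 + $17,707.0626… = $140,289.59

$140,289.59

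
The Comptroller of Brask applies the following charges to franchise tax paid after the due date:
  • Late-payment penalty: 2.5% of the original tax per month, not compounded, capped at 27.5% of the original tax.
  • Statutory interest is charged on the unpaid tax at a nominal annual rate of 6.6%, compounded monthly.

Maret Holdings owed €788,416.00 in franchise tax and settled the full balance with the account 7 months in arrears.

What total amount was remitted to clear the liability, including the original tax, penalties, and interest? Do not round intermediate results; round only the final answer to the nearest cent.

€957,248.27

Penalty: 7 × 2.5% × €788,416.00 = €137,972.80 (below the 27.5% cap of €216,814.40)
Interest (6.6%/yr ÷ 12 = 0.55%/month): €788,416.00 × ((1 + 0.0055)^7 − 1) = €30,859.4736…
Total = €788,416.00 + €137,972.8000 + €30,859.4736… = €957,248.27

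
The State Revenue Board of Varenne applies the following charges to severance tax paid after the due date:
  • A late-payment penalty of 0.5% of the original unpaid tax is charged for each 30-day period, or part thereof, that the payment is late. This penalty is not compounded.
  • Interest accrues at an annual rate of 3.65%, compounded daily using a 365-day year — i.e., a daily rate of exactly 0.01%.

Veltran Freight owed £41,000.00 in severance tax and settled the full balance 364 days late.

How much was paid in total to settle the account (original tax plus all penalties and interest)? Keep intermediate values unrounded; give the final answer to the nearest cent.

£45,184.82

Penalty periods: ⌈364/30⌉ = 13; penalty = 13 × 0.5% × £41,000.00 = £2,665.00
Interest: £41,000.00 × ((1 + 0.0001)^364 − 1) = £41,000.00 × 0.03706870… = £1,519.8169…
Total = £41,000.00 + £2,665.0000 + £1,519.8169… = £45,184.82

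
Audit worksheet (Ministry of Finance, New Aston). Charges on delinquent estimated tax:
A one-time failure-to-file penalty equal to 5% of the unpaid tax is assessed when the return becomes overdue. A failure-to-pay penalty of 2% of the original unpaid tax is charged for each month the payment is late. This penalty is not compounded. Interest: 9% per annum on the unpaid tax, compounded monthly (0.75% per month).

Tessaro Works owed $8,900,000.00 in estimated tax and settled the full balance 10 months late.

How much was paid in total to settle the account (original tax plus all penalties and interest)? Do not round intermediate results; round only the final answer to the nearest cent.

$11,815,484.65

Failure-to-file penalty: 5% × $8,900,000.00 = $445,000.00
Failure-to-pay penalty: 10 × 2% × $8,900,000.00 = $1,780,000.00
Interest: $8,900,000.00 × ((1 + 0.0075)^10 − 1) = $8,900,000.00 × 0.0775825… = $690,484.6547…
Total = $8,900,000.00 + $2,225,000.0000 + $690,484.6547… = $11,815,484.65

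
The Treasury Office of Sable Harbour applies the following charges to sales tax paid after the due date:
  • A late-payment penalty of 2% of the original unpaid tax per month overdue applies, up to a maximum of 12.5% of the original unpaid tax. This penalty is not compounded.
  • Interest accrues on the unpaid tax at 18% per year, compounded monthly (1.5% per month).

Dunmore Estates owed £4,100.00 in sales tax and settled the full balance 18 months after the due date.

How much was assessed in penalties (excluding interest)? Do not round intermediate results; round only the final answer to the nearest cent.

Penalty (uncapped): 18 × 2% × £4,100.00 = £1,476.00; cap = 12.5% × £4,100.00 = £512.50 → penalty = £512.50

£512.50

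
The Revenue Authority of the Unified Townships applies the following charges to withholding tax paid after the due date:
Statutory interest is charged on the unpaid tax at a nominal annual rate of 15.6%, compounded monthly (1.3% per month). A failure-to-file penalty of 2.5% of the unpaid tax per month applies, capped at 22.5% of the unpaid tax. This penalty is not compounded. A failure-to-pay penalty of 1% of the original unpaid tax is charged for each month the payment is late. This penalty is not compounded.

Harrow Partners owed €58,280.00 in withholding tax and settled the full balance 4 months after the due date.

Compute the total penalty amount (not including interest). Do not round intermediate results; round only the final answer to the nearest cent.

€8,159.20

Failure-to-file: 4 × 2.5% × €58,280.00 = €5,828.00 (under the 22.5% cap)
Failure-to-pay penalty = 1% × €58,280.00 × 4 mo = €2,331.20
Total penalty = €5,828.00 + €2,331.20 = €8,159.20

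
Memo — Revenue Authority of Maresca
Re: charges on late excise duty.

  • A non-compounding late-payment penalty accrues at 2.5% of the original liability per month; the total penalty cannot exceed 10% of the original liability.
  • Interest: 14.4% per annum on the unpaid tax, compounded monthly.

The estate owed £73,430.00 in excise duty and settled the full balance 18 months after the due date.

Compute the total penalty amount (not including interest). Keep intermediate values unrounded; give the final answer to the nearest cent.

Penalty (uncapped): 18 × 2.5% × £73,430.00 = £33,043.50; cap = 10% × £73,430.00 = £7,343.00 → penalty = £7,343.00

£7,343.00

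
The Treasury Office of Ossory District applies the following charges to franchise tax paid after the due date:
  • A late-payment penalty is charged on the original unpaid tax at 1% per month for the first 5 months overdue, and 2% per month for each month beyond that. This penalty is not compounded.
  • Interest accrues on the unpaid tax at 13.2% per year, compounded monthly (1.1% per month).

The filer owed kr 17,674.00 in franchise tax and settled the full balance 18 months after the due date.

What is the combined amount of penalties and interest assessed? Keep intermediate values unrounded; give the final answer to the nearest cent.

Penalty, months 1–5: 5 × 1% × kr 17,674.00 = kr 883.70
Penalty, months 6–18: 13 × 2% × kr 17,674.00 = kr 4,595.24
Interest: kr 17,674.00 × ((1 + 0.011)^18 − 1) = kr 17,674.00 × 0.2176453… = kr 3,846.6632…
Penalties + interest = kr 5,478.9400 + kr 3,846.6632… = kr 9,325.60

kr 9,325.60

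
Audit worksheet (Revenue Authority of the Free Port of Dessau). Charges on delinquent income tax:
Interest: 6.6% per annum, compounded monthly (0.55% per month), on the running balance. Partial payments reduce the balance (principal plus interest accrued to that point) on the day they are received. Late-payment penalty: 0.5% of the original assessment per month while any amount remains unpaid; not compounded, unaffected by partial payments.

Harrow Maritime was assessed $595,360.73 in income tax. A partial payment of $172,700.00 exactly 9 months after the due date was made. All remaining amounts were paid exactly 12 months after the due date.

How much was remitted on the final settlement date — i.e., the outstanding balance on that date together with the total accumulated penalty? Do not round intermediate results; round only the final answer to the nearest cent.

$496,021.63

Balance at month 9: $595,360.7300 × (1 + 0.0055)^9 = $625,487.8235…
After $172,700.00 payment: $625,487.8235… − $172,700.00 = $452,787.8235…
Balance at month 12: $452,787.8235… × (1 + 0.0055)^3 = $460,299.9884…
Penalty: 12 × 0.5% × $595,360.73 = $35,721.64…
Final settlement = outstanding balance + penalty = $460,299.9884… + $35,721.64… = $496,021.63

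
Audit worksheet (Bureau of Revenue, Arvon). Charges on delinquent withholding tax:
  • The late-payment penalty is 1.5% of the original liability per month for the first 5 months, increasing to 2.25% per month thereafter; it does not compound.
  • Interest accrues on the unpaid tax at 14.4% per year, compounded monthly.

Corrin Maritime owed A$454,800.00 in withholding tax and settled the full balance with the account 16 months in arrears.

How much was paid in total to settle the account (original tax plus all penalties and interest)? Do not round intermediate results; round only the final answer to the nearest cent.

A$697,111.31

Penalty, months 1–5: 5 × 1.5% × A$454,800.00 = A$34,110.00
Penalty, months 6–16: 11 × 2.25% × A$454,800.00 = A$112,563.00
Interest (14.4%/yr ÷ 12 = 1.2%/month): A$454,800.00 × ((1 + 0.012)^16 − 1) = A$95,638.3142…
Total = A$454,800.00 + A$146,673.0000 + A$95,638.3142… = A$697,111.31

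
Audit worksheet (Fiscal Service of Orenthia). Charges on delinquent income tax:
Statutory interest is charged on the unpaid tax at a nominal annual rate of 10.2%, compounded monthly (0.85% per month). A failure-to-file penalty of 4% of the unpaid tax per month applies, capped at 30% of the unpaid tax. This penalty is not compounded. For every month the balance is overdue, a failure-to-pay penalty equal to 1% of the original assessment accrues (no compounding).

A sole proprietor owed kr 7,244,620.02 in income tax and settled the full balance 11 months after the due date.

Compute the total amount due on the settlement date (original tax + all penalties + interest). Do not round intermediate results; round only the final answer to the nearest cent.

Failure-to-file: 11 × 4% × kr 7,244,620.02 = kr 3,187,632.81…, capped at 30% × kr 7,244,620.02 = kr 2,173,386.01…
Failure-to-pay penalty: 11 × 1% × kr 7,244,620.02 = kr 796,908.20…
Interest: kr 7,244,620.02 × ((1 + 0.0085)^11 − 1) = kr 7,244,620.02 × 0.0975768… = kr 706,907.0121…
Total = kr 7,244,620.02 + kr 2,970,294.2082 + kr 706,907.0121… = kr 10,921,821.24

kr 10,921,821.24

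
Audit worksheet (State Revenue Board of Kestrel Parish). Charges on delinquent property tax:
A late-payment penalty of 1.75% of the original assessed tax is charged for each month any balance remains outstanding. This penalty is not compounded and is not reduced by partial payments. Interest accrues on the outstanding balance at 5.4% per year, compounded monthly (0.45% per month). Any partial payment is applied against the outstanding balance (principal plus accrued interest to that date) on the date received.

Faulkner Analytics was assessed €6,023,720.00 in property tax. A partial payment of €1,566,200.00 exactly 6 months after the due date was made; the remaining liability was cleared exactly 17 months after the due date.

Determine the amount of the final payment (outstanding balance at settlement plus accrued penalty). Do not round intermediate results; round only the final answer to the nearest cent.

€6,648,064.80

Balance at month 6: €6,023,720.0000 × (1 + 0.0045)^6 = €6,188,201.1603…
After €1,566,200.00 payment: €6,188,201.1603… − €1,566,200.00 = €4,622,001.1603…
Balance at month 17: €4,622,001.1603… × (1 + 0.0045)^11 = €4,856,008.0956…
Penalty: 17 × 1.75% × €6,023,720.00 = €1,792,056.70
Final settlement = outstanding balance + penalty = €4,856,008.0956… + €1,792,056.70 = €6,648,064.80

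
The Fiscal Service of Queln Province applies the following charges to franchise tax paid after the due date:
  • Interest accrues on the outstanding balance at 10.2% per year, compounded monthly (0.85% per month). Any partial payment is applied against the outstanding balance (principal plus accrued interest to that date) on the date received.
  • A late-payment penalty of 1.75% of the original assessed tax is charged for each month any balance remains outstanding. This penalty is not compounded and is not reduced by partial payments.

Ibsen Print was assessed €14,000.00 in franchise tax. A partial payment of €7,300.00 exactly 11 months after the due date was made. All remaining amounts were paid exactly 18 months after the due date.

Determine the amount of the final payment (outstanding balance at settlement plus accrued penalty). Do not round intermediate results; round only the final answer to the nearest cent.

Balance at month 11: €14,000.0000 × (1 + 0.0085)^11 = €15,366.0755…
After €7,300.00 payment: €15,366.0755… − €7,300.00 = €8,066.0755…
Balance at month 18: €8,066.0755… × (1 + 0.0085)^7 = €8,558.4201…
Penalty: 18 × 1.75% × €14,000.00 = €4,410.00
Final settlement = outstanding balance + penalty = €8,558.4201… + €4,410.00 = €12,968.42

€12,968.42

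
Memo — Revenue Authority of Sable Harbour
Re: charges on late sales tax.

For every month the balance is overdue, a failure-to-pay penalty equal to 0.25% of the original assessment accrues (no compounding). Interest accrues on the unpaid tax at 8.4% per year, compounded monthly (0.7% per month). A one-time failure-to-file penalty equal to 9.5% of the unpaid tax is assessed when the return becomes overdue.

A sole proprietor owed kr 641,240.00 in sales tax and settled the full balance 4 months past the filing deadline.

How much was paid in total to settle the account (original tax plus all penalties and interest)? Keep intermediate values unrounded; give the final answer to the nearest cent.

kr 726,714.33

Failure-to-file penalty: 9.5% × kr 641,240.00 = kr 60,917.80
Failure-to-pay penalty: 4 × 0.25% × kr 641,240.00 = kr 6,412.40
Interest: kr 641,240.00 × ((1 + 0.007)^4 − 1) = kr 641,240.00 × 0.0282954… = kr 18,144.1259…
Total = kr 641,240.00 + kr 67,330.2000 + kr 18,144.1259… = kr 726,714.33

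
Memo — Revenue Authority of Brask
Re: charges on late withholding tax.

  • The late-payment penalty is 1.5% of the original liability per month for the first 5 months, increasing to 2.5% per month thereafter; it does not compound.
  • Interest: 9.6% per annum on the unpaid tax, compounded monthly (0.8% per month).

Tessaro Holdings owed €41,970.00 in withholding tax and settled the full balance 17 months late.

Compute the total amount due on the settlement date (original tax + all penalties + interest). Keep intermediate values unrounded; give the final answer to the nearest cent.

€63,797.01

Penalty, months 1–5: 5 × 1.5% × €41,970.00 = €3,147.75
Penalty, months 6–17: 12 × 2.5% × €41,970.00 = €12,591.00
Interest: €41,970.00 × ((1 + 0.008)^17 − 1) = €41,970.00 × 0.1450621… = €6,088.2569…
Total = €41,970.00 + €15,738.7500 + €6,088.2569… = €63,797.01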